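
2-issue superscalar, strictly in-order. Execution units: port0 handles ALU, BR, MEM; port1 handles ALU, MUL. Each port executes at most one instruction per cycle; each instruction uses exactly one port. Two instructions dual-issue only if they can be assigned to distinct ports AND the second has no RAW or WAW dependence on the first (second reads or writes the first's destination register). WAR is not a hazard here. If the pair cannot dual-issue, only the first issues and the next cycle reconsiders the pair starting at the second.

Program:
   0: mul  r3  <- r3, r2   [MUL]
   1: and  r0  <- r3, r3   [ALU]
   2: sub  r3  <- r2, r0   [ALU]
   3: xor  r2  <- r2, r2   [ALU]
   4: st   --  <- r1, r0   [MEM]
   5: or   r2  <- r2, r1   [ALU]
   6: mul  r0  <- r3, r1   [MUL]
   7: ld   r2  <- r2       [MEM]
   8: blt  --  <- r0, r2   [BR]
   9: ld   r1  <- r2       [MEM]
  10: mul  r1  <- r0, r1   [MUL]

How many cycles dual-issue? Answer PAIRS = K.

[0] i0  mul.MUL  -- RAW r3
[1] i1  and.ALU  -- RAW r0
[2] i2&i3  sub.ALU xor.ALU  -- dual
[3] i4&i5  st.MEM or.ALU  -- dual
[4] i6&i7  mul.MUL ld.MEM  -- dual
[5] i8  blt.BR  -- no-port BR/MEM
[6] i9  ld.MEM  -- RAW+WAW r1
[7] i10  mul.MUL  -- tail

PAIRS = 3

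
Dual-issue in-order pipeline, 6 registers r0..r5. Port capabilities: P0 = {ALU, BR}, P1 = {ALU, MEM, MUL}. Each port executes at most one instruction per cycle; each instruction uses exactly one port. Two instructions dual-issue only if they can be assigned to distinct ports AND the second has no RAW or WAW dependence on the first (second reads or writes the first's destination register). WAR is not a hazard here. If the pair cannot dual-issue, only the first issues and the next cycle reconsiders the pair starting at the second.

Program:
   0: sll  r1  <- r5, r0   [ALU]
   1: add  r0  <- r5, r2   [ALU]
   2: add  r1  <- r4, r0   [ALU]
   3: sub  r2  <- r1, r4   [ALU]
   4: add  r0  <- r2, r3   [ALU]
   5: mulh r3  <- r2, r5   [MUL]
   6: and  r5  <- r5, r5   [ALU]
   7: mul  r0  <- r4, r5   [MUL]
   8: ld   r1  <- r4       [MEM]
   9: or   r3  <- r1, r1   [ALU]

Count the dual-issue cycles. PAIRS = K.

[0] i0,i1  sll.ALU+add.ALU  -- pair
[1] i2  add.ALU  -- RAW r1
[2] i3  sub.ALU  -- RAW r2
[3] i4,i5  add.ALU+mulh.MUL  -- pair
[4] i6  and.ALU  -- RAW r5
[5] i7  mul.MUL  -- no-port MUL/MEM
[6] i8  ld.MEM  -- RAW r1
[7] i9  or.ALU  -- tail

PAIRS = 2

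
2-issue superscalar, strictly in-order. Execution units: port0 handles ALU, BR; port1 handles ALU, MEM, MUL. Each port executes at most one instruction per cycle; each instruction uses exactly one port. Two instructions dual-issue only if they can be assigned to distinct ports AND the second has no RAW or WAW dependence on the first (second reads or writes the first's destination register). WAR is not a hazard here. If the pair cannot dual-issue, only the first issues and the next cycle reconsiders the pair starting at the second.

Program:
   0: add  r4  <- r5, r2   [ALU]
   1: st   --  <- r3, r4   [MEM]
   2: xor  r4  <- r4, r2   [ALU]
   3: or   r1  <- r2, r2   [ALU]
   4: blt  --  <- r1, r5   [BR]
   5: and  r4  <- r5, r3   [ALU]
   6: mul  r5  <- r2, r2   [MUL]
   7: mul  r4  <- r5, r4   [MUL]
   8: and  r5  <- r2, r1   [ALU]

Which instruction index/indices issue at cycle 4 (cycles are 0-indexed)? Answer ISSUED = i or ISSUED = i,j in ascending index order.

#0 head=0: add i0 RAW r4
#1 head=1: st xor i1/i2 pair
#2 head=3: or i3 RAW r1
#3 head=4: blt and i4/i5 pair
#4 head=6: mul i6 no-port MUL/MUL
#5 head=7: mul and i7/i8 pair

ISSUED = 6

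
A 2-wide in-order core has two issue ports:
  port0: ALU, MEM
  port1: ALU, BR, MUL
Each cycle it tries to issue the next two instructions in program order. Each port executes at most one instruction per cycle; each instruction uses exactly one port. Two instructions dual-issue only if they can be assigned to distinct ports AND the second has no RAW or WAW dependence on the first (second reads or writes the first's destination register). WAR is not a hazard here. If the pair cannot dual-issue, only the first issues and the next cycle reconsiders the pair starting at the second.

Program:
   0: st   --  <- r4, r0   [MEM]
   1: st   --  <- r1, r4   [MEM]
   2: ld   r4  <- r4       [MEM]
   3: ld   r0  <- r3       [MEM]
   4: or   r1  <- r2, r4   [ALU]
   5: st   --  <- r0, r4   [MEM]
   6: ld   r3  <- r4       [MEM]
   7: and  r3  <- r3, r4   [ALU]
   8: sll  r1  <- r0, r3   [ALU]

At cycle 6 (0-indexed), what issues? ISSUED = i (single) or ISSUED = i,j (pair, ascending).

ISSUED = 7

0. st @i0  | no-port MEM/MEM
1. st @i1  | no-port MEM/MEM
2. ld @i2  | no-port MEM/MEM
3. ld/or @i3+i4  | dual
4. st @i5  | no-port MEM/MEM
5. ld @i6  | RAW+WAW r3
6. and @i7  | RAW r3
7. sll @i8  | tail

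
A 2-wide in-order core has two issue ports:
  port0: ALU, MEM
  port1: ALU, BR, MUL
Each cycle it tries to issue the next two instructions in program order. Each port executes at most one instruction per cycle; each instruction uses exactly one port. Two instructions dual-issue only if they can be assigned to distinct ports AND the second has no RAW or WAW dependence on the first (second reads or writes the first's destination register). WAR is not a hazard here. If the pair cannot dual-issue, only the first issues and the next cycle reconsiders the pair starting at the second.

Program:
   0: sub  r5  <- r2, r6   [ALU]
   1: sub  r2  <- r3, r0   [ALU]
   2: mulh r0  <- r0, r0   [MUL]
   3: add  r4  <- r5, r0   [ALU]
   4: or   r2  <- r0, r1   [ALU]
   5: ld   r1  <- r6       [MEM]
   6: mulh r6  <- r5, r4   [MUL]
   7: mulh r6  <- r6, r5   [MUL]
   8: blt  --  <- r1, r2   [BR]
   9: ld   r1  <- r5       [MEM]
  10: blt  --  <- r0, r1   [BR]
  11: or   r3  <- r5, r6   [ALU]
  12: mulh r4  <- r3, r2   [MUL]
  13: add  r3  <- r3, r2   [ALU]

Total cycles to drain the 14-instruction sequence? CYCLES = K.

CYCLES = 8

0. sub+sub @i0+i1  | 2-wide
1. mulh @i2  | RAW r0
2. add+or @i3+i4  | 2-wide
3. ld+mulh @i5+i6  | 2-wide
4. mulh @i7  | no-port MUL/BR
5. blt+ld @i8+i9  | 2-wide
6. blt+or @i10+i11  | 2-wide
7. mulh+add @i12+i13  | 2-wide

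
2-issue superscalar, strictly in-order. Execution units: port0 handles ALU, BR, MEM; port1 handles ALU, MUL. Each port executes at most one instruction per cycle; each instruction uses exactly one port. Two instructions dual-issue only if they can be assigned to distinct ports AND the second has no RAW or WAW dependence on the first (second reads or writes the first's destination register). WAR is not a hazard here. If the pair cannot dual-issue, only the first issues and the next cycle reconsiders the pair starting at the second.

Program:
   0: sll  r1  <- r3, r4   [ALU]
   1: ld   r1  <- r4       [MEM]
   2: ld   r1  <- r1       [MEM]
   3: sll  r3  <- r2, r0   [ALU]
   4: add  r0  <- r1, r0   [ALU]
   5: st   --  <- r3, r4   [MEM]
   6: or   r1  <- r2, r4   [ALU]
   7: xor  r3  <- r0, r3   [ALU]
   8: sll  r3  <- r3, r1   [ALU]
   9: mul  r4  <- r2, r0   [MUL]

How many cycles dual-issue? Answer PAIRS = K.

[0] i0  sll.ALU  -- WAW r1
[1] i1  ld.MEM  -- no-port MEM/MEM
[2] i2,i3  ld.MEM+sll.ALU  -- pair
[3] i4,i5  add.ALU+st.MEM  -- pair
[4] i6,i7  or.ALU+xor.ALU  -- pair
[5] i8,i9  sll.ALU+mul.MUL  -- pair

PAIRS = 4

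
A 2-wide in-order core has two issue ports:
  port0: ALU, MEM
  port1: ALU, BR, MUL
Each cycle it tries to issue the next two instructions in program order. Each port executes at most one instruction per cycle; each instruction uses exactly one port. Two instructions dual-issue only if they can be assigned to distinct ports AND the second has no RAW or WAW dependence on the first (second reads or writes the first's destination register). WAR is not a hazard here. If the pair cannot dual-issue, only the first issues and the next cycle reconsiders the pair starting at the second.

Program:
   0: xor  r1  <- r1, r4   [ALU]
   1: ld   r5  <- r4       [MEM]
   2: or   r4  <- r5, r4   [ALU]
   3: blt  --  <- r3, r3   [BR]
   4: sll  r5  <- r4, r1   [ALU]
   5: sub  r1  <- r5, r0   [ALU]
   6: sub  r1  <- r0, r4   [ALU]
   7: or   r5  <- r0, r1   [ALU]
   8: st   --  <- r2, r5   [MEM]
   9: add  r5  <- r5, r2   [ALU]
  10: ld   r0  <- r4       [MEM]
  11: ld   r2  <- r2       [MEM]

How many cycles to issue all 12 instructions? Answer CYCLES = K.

CYCLES = 9

#0 head=0: xor.ALU/ld.MEM i0/i1 pair
#1 head=2: or.ALU/blt.BR i2/i3 pair
#2 head=4: sll.ALU i4 RAW r5
#3 head=5: sub.ALU i5 WAW r1
#4 head=6: sub.ALU i6 RAW r1
#5 head=7: or.ALU i7 RAW r5
#6 head=8: st.MEM/add.ALU i8/i9 pair
#7 head=10: ld.MEM i10 no-port MEM/MEM
#8 head=11: ld.MEM i11 tail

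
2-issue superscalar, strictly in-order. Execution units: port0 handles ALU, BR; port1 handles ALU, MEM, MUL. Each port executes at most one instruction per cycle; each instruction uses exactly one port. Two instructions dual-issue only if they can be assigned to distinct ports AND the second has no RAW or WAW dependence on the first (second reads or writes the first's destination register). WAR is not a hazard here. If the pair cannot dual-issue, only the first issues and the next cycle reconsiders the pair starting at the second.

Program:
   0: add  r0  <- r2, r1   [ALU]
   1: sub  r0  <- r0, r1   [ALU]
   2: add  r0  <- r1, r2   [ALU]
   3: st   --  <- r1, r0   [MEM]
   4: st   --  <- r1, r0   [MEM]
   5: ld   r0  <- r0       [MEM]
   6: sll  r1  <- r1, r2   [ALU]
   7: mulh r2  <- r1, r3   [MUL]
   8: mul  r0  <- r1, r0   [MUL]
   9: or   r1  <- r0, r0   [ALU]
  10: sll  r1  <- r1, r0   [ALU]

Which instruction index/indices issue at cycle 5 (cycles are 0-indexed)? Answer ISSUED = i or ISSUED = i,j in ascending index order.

  cy0 -> i0 (add) RAW+WAW r0
  cy1 -> i1 (sub) WAW r0
  cy2 -> i2 (add) RAW r0
  cy3 -> i3 (st) no-port MEM/MEM
  cy4 -> i4 (st) no-port MEM/MEM
  cy5 -> i5/i6 (ld/sll) pair
  cy6 -> i7 (mulh) no-port MUL/MUL
  cy7 -> i8 (mul) RAW r0
  cy8 -> i9 (or) RAW+WAW r1
  cy9 -> i10 (sll) tail

ISSUED = 5,6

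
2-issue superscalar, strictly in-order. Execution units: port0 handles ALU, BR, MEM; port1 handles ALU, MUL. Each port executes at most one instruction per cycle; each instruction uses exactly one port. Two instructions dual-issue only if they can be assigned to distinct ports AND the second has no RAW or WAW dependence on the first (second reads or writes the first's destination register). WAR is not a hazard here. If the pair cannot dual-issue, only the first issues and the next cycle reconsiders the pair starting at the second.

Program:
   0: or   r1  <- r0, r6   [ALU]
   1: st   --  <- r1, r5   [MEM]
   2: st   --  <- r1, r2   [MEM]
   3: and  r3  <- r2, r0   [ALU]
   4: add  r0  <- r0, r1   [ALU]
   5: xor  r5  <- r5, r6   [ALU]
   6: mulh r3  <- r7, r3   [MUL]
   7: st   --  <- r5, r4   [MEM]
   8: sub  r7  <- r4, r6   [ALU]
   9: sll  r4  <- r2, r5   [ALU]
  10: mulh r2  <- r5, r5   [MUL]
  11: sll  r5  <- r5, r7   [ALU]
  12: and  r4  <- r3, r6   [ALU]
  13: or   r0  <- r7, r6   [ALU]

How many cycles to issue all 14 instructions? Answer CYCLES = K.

  cy0 -> i0 (or) RAW r1
  cy1 -> i1 (st) no-port MEM/MEM
  cy2 -> i2/i3 (st and) dual
  cy3 -> i4/i5 (add xor) dual
  cy4 -> i6/i7 (mulh st) dual
  cy5 -> i8/i9 (sub sll) dual
  cy6 -> i10/i11 (mulh sll) dual
  cy7 -> i12/i13 (and or) dual

CYCLES = 8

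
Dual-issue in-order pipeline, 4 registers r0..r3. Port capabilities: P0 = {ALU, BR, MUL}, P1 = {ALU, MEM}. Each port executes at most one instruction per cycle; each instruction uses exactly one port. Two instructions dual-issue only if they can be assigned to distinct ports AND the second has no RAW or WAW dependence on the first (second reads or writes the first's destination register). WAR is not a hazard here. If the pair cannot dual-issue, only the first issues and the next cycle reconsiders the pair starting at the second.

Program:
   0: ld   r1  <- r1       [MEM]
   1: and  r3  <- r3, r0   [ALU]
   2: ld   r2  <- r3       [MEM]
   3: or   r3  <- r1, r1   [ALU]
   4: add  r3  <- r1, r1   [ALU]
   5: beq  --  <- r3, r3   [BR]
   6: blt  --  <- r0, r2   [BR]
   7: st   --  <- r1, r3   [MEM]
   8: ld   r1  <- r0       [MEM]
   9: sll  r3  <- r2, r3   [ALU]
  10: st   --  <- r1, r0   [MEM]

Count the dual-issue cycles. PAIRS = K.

c0: i0/i1 ld.MEM/and.ALU  2-wide
c1: i2/i3 ld.MEM/or.ALU  2-wide
c2: i4 add.ALU  RAW r3
c3: i5 beq.BR  no-port BR/BR
c4: i6/i7 blt.BR/st.MEM  2-wide
c5: i8/i9 ld.MEM/sll.ALU  2-wide
c6: i10 st.MEM  tail

PAIRS = 4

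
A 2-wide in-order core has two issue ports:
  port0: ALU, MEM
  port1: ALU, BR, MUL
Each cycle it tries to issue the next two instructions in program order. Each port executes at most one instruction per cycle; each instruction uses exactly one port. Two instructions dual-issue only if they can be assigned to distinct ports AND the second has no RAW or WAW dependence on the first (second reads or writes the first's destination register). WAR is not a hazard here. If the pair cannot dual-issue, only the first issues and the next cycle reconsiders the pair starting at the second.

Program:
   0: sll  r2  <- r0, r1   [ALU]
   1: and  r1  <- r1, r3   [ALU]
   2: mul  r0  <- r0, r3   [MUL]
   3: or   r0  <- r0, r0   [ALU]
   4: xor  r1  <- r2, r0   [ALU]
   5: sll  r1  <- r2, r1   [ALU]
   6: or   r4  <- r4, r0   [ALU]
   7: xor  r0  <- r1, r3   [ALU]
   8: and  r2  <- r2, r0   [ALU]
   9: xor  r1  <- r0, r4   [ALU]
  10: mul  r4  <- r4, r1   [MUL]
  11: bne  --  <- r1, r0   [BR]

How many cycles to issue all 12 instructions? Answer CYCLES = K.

CYCLES = 9

[0] i0,i1  sll.ALU/and.ALU  -- pair
[1] i2  mul.MUL  -- RAW+WAW r0
[2] i3  or.ALU  -- RAW r0
[3] i4  xor.ALU  -- RAW+WAW r1
[4] i5,i6  sll.ALU/or.ALU  -- pair
[5] i7  xor.ALU  -- RAW r0
[6] i8,i9  and.ALU/xor.ALU  -- pair
[7] i10  mul.MUL  -- no-port MUL/BR
[8] i11  bne.BR  -- tail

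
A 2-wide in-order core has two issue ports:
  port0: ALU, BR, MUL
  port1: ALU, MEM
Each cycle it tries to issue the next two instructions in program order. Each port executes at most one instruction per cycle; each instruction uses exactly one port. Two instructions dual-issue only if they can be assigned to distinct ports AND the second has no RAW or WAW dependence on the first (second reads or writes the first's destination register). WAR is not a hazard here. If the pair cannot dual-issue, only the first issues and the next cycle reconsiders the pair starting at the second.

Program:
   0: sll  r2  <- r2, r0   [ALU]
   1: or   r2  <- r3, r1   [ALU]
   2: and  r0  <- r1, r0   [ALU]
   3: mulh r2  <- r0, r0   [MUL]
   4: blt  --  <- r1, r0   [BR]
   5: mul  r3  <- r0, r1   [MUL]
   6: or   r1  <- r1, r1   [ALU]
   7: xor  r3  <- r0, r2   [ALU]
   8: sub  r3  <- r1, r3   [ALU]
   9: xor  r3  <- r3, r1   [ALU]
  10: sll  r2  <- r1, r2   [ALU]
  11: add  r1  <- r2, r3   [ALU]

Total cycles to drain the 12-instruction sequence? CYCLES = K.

c0: i0 sll  WAW r2
c1: i1&i2 or/and  2-wide
c2: i3 mulh  no-port MUL/BR
c3: i4 blt  no-port BR/MUL
c4: i5&i6 mul/or  2-wide
c5: i7 xor  RAW+WAW r3
c6: i8 sub  RAW+WAW r3
c7: i9&i10 xor/sll  2-wide
c8: i11 add  tail

CYCLES = 9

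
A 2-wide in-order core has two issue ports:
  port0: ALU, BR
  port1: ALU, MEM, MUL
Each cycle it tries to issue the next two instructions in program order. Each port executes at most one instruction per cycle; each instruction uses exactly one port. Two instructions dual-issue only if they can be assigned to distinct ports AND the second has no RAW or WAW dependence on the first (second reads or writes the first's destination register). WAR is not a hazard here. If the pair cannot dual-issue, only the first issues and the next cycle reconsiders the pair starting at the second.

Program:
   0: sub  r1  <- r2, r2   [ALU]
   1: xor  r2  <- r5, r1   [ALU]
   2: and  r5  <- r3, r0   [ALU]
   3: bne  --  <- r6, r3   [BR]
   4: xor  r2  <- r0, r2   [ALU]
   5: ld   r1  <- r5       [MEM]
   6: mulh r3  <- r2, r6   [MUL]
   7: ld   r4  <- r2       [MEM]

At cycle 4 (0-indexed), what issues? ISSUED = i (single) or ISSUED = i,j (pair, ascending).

t=0 i0:sub ; RAW r1
t=1 i1+i2:xor+and ; 2-wide
t=2 i3+i4:bne+xor ; 2-wide
t=3 i5:ld ; no-port MEM/MUL
t=4 i6:mulh ; no-port MUL/MEM
t=5 i7:ld ; tail

ISSUED = 6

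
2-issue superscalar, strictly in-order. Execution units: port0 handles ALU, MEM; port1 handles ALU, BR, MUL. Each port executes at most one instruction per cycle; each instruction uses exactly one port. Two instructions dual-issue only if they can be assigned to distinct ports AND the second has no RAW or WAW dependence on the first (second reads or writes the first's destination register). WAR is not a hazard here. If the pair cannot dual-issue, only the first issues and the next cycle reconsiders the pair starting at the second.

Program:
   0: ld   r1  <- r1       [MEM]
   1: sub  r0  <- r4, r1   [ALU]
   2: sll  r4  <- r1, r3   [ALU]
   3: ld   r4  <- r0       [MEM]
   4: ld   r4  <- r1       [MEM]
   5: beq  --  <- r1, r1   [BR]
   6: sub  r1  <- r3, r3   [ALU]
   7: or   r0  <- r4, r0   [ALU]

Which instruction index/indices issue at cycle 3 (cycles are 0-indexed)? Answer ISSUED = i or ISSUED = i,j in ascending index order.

#0 head=0: ld i0 RAW r1
#1 head=1: sub sll i1&i2 2-wide
#2 head=3: ld i3 no-port MEM/MEM
#3 head=4: ld beq i4&i5 2-wide
#4 head=6: sub or i6&i7 2-wide

ISSUED = 4,5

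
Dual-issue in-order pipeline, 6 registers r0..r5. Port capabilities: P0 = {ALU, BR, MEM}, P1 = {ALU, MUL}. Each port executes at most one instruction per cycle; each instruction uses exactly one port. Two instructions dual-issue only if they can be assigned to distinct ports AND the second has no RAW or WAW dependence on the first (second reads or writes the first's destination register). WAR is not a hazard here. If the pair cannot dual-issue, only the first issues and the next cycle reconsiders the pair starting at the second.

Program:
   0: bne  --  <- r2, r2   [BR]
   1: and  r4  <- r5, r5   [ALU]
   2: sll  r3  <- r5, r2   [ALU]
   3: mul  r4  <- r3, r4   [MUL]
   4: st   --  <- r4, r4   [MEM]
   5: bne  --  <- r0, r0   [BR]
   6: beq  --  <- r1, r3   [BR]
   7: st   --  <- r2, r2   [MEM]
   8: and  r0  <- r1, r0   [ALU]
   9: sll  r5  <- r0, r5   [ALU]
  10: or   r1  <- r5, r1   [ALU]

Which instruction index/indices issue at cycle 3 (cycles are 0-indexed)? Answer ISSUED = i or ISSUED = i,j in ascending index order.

ISSUED = 4

t=0 i0+i1:bne.BR/and.ALU ; pair
t=1 i2:sll.ALU ; RAW r3
t=2 i3:mul.MUL ; RAW r4
t=3 i4:st.MEM ; no-port MEM/BR
t=4 i5:bne.BR ; no-port BR/BR
t=5 i6:beq.BR ; no-port BR/MEM
t=6 i7+i8:st.MEM/and.ALU ; pair
t=7 i9:sll.ALU ; RAW r5
t=8 i10:or.ALU ; tail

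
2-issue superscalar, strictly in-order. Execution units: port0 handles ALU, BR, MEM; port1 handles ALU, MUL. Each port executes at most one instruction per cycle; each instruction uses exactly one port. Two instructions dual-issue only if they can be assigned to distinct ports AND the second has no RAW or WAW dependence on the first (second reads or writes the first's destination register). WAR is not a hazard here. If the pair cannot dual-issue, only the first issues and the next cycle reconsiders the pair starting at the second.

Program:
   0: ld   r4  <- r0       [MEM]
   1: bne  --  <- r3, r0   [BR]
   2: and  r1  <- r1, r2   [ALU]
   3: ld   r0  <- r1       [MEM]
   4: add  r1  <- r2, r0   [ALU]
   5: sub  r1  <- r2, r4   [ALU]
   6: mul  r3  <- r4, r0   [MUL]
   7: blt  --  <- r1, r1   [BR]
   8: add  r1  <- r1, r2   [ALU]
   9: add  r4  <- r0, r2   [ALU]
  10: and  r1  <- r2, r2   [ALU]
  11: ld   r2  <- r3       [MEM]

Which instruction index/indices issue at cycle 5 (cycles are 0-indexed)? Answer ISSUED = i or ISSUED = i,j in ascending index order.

ISSUED = 7,8

  cy0 -> i0 (ld.MEM) no-port MEM/BR
  cy1 -> i1+i2 (bne.BR and.ALU) pair
  cy2 -> i3 (ld.MEM) RAW r0
  cy3 -> i4 (add.ALU) WAW r1
  cy4 -> i5+i6 (sub.ALU mul.MUL) pair
  cy5 -> i7+i8 (blt.BR add.ALU) pair
  cy6 -> i9+i10 (add.ALU and.ALU) pair
  cy7 -> i11 (ld.MEM) tail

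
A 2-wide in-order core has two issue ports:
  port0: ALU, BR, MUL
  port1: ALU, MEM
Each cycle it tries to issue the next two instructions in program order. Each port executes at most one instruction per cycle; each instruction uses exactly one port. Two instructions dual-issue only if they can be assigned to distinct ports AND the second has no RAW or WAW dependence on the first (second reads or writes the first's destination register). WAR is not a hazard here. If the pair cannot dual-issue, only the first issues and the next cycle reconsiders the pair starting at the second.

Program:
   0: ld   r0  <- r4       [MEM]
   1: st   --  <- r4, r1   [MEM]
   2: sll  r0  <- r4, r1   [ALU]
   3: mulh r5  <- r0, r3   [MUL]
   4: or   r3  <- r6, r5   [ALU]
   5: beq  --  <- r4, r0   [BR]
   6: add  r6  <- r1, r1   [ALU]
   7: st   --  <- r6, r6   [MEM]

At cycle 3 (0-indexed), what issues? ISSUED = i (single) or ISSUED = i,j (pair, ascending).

  cy0 -> i0 (ld) no-port MEM/MEM
  cy1 -> i1&i2 (st;sll) dual
  cy2 -> i3 (mulh) RAW r5
  cy3 -> i4&i5 (or;beq) dual
  cy4 -> i6 (add) RAW r6
  cy5 -> i7 (st) tail

ISSUED = 4,5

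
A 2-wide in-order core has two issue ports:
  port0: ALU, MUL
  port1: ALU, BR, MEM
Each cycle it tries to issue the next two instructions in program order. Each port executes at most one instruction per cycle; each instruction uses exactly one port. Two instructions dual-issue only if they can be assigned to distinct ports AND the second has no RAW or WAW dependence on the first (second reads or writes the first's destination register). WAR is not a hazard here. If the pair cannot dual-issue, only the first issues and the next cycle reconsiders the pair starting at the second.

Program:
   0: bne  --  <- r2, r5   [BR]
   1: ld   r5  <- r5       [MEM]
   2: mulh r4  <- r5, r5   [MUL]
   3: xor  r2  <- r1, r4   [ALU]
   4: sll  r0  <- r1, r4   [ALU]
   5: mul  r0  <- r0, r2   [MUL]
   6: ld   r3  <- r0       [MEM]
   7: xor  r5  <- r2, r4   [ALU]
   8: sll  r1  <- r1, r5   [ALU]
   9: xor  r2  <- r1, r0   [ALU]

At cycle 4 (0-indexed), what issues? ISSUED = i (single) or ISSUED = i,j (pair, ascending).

ISSUED = 5

[0] i0  bne  -- no-port BR/MEM
[1] i1  ld  -- RAW r5
[2] i2  mulh  -- RAW r4
[3] i3&i4  xor;sll  -- 2-wide
[4] i5  mul  -- RAW r0
[5] i6&i7  ld;xor  -- 2-wide
[6] i8  sll  -- RAW r1
[7] i9  xor  -- tail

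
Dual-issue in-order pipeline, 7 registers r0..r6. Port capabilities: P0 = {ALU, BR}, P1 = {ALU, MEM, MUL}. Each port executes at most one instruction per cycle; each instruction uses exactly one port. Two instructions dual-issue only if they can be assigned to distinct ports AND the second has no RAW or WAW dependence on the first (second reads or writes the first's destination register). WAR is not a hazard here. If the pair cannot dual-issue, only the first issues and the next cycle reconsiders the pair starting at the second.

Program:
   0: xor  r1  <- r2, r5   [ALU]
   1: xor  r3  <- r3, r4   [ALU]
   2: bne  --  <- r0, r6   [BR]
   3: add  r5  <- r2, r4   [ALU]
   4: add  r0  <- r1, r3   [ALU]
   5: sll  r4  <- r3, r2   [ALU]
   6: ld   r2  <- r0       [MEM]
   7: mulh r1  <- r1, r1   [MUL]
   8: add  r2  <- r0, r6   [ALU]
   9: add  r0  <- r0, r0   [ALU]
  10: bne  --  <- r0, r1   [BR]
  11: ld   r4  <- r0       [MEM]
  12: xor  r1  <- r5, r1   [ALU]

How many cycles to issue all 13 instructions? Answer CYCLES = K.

CYCLES = 8

0. xor.ALU;xor.ALU @i0+i1  | dual
1. bne.BR;add.ALU @i2+i3  | dual
2. add.ALU;sll.ALU @i4+i5  | dual
3. ld.MEM @i6  | no-port MEM/MUL
4. mulh.MUL;add.ALU @i7+i8  | dual
5. add.ALU @i9  | RAW r0
6. bne.BR;ld.MEM @i10+i11  | dual
7. xor.ALU @i12  | tail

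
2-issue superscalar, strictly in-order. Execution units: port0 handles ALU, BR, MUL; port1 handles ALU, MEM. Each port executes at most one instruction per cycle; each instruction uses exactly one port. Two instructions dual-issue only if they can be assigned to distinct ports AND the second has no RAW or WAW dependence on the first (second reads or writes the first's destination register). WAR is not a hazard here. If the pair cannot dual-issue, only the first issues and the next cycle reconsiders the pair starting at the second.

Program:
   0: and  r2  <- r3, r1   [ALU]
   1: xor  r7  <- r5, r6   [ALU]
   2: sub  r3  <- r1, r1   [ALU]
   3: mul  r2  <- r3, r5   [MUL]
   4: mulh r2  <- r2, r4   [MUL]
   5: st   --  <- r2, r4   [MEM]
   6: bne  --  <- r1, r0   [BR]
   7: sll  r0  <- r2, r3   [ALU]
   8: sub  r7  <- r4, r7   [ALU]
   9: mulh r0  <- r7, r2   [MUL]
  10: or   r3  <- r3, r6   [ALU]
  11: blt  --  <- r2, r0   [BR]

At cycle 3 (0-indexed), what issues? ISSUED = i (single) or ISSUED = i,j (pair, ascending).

#0 head=0: and;xor i0,i1 pair
#1 head=2: sub i2 RAW r3
#2 head=3: mul i3 no-port MUL/MUL
#3 head=4: mulh i4 RAW r2
#4 head=5: st;bne i5,i6 pair
#5 head=7: sll;sub i7,i8 pair
#6 head=9: mulh;or i9,i10 pair
#7 head=11: blt i11 tail

ISSUED = 4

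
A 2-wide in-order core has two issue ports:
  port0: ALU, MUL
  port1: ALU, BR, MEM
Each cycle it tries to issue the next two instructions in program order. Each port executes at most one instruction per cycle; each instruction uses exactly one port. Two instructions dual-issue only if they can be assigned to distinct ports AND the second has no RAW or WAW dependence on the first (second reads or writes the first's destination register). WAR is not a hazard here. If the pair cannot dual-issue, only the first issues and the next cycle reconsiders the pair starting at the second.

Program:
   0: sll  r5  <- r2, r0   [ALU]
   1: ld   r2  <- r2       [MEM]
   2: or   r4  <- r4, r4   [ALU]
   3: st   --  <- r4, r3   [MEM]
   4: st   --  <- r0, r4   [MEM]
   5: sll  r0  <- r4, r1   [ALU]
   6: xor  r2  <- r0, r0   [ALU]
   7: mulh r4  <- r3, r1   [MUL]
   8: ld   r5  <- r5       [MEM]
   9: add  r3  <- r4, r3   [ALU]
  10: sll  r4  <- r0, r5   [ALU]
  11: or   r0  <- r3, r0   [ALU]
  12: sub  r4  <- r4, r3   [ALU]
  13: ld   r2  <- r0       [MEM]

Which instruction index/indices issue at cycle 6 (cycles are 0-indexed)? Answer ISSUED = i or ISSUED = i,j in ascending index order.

  cy0 -> i0&i1 (sll.ALU;ld.MEM) 2-wide
  cy1 -> i2 (or.ALU) RAW r4
  cy2 -> i3 (st.MEM) no-port MEM/MEM
  cy3 -> i4&i5 (st.MEM;sll.ALU) 2-wide
  cy4 -> i6&i7 (xor.ALU;mulh.MUL) 2-wide
  cy5 -> i8&i9 (ld.MEM;add.ALU) 2-wide
  cy6 -> i10&i11 (sll.ALU;or.ALU) 2-wide
  cy7 -> i12&i13 (sub.ALU;ld.MEM) 2-wide

ISSUED = 10,11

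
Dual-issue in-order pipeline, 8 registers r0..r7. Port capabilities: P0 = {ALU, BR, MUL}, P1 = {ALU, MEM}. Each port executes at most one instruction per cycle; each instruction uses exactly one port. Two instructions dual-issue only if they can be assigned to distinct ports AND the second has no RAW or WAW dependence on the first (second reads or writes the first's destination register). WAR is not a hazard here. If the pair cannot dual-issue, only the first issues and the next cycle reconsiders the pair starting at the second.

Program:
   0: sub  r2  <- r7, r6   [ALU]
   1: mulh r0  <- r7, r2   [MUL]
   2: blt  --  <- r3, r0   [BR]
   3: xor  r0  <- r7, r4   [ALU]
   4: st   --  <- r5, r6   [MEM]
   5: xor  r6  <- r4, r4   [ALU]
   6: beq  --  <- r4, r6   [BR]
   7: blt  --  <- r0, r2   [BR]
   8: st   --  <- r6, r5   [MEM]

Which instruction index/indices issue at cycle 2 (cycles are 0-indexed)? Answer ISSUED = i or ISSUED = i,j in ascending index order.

#0 head=0: sub.ALU i0 RAW r2
#1 head=1: mulh.MUL i1 no-port MUL/BR
#2 head=2: blt.BR xor.ALU i2+i3 2-wide
#3 head=4: st.MEM xor.ALU i4+i5 2-wide
#4 head=6: beq.BR i6 no-port BR/BR
#5 head=7: blt.BR st.MEM i7+i8 2-wide

ISSUED = 2,3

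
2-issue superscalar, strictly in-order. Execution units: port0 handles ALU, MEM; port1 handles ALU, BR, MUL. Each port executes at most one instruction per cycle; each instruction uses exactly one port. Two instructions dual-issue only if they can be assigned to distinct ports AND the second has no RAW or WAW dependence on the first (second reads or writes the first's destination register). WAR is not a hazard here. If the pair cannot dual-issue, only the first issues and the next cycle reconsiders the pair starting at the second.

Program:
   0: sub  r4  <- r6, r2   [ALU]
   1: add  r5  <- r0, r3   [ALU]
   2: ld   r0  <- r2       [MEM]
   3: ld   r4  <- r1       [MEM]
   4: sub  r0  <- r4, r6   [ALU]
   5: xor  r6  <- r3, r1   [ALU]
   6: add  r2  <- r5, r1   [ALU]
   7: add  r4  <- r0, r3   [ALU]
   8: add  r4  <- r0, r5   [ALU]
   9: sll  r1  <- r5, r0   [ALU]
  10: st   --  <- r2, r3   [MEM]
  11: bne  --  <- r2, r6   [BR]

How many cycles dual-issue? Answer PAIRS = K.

#0 head=0: sub.ALU/add.ALU i0/i1 2-wide
#1 head=2: ld.MEM i2 no-port MEM/MEM
#2 head=3: ld.MEM i3 RAW r4
#3 head=4: sub.ALU/xor.ALU i4/i5 2-wide
#4 head=6: add.ALU/add.ALU i6/i7 2-wide
#5 head=8: add.ALU/sll.ALU i8/i9 2-wide
#6 head=10: st.MEM/bne.BR i10/i11 2-wide

PAIRS = 5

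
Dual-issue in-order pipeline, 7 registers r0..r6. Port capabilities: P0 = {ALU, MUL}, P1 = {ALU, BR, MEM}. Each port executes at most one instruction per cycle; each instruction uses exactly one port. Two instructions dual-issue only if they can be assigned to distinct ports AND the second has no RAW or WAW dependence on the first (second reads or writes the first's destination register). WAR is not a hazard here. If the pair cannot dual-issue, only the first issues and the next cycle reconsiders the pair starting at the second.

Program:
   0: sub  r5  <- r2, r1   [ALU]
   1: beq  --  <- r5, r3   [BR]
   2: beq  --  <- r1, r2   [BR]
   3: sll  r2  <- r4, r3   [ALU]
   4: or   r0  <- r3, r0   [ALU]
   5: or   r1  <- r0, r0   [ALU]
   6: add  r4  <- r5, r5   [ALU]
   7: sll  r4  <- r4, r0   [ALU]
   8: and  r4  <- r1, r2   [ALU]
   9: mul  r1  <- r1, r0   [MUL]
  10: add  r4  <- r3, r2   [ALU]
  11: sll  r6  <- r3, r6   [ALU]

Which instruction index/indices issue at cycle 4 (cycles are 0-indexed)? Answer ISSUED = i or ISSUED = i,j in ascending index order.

ISSUED = 5,6

#0 head=0: sub i0 RAW r5
#1 head=1: beq i1 no-port BR/BR
#2 head=2: beq+sll i2&i3 dual
#3 head=4: or i4 RAW r0
#4 head=5: or+add i5&i6 dual
#5 head=7: sll i7 WAW r4
#6 head=8: and+mul i8&i9 dual
#7 head=10: add+sll i10&i11 dual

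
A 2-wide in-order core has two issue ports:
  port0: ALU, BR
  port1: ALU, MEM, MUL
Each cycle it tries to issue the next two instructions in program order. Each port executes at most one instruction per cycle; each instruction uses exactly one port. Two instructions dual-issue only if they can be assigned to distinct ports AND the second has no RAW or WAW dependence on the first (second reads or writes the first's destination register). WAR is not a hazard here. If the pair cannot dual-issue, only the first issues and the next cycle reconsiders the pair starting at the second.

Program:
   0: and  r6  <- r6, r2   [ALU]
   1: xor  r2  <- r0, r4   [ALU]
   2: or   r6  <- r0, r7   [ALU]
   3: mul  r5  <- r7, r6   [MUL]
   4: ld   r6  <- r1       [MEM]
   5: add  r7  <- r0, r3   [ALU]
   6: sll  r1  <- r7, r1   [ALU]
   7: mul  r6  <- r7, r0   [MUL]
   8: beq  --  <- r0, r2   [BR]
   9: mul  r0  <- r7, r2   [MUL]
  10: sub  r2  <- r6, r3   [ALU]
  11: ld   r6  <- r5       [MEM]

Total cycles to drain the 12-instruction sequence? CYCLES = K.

CYCLES = 7

  cy0 -> i0&i1 (and.ALU/xor.ALU) dual
  cy1 -> i2 (or.ALU) RAW r6
  cy2 -> i3 (mul.MUL) no-port MUL/MEM
  cy3 -> i4&i5 (ld.MEM/add.ALU) dual
  cy4 -> i6&i7 (sll.ALU/mul.MUL) dual
  cy5 -> i8&i9 (beq.BR/mul.MUL) dual
  cy6 -> i10&i11 (sub.ALU/ld.MEM) dual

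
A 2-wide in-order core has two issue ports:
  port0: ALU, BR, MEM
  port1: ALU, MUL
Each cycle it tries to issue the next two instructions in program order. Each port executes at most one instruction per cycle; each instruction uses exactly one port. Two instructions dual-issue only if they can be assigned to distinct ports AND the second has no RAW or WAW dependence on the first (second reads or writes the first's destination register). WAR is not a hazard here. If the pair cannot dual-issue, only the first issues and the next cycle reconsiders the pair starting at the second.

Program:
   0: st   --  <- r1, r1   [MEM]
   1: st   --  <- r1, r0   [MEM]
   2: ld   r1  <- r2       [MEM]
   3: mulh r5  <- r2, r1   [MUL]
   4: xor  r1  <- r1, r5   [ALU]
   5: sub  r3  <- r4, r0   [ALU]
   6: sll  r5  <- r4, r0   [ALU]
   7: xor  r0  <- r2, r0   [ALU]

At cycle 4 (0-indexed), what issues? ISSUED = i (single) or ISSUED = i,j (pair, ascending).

ISSUED = 4,5

t=0 i0:st.MEM ; no-port MEM/MEM
t=1 i1:st.MEM ; no-port MEM/MEM
t=2 i2:ld.MEM ; RAW r1
t=3 i3:mulh.MUL ; RAW r5
t=4 i4+i5:xor.ALU/sub.ALU ; dual
t=5 i6+i7:sll.ALU/xor.ALU ; dual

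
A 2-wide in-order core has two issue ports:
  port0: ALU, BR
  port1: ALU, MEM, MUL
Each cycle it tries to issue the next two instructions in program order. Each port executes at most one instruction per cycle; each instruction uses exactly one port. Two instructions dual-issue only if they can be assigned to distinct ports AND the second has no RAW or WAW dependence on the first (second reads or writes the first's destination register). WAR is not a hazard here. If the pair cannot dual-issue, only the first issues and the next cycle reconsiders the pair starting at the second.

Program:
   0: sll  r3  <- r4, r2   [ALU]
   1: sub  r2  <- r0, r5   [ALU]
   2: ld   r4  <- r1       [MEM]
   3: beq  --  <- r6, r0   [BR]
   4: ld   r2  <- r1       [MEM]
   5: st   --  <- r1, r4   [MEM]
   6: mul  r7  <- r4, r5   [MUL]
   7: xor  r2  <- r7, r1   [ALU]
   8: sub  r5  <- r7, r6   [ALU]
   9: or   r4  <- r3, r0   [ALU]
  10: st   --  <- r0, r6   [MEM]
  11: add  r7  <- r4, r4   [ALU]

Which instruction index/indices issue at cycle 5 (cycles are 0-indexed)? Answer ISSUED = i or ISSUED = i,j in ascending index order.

ISSUED = 7,8

[0] i0+i1  sll.ALU/sub.ALU  -- dual
[1] i2+i3  ld.MEM/beq.BR  -- dual
[2] i4  ld.MEM  -- no-port MEM/MEM
[3] i5  st.MEM  -- no-port MEM/MUL
[4] i6  mul.MUL  -- RAW r7
[5] i7+i8  xor.ALU/sub.ALU  -- dual
[6] i9+i10  or.ALU/st.MEM  -- dual
[7] i11  add.ALU  -- tail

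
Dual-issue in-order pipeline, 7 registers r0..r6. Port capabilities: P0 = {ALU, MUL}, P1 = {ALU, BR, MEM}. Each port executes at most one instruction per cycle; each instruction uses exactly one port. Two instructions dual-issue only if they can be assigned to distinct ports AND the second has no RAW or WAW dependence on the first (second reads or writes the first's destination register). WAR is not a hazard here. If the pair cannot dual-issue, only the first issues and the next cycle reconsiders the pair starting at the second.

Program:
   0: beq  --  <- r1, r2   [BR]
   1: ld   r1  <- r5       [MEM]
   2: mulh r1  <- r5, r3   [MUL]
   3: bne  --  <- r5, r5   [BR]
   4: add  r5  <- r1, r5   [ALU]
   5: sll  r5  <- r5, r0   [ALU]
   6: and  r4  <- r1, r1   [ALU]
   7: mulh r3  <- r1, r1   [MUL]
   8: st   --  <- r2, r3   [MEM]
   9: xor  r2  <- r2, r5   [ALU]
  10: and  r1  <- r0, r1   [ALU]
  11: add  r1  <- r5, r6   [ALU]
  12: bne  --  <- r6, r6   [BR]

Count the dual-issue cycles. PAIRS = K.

0. beq @i0  | no-port BR/MEM
1. ld @i1  | WAW r1
2. mulh+bne @i2/i3  | 2-wide
3. add @i4  | RAW+WAW r5
4. sll+and @i5/i6  | 2-wide
5. mulh @i7  | RAW r3
6. st+xor @i8/i9  | 2-wide
7. and @i10  | WAW r1
8. add+bne @i11/i12  | 2-wide

PAIRS = 4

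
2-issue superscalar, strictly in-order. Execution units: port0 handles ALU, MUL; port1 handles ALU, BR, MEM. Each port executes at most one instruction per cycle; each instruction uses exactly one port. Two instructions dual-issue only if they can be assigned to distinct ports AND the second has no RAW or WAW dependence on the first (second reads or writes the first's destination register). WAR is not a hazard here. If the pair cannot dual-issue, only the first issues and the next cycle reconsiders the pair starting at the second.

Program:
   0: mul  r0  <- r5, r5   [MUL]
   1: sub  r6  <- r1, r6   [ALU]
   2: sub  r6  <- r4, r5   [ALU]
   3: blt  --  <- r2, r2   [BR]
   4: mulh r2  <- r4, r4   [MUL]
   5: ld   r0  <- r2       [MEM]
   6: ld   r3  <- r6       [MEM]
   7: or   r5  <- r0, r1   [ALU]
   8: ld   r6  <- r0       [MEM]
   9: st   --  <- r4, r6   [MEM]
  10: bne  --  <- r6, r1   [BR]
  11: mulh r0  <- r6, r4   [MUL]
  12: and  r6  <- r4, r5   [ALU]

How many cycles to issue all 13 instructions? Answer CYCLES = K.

CYCLES = 9

#0 head=0: mul sub i0,i1 pair
#1 head=2: sub blt i2,i3 pair
#2 head=4: mulh i4 RAW r2
#3 head=5: ld i5 no-port MEM/MEM
#4 head=6: ld or i6,i7 pair
#5 head=8: ld i8 no-port MEM/MEM
#6 head=9: st i9 no-port MEM/BR
#7 head=10: bne mulh i10,i11 pair
#8 head=12: and i12 tail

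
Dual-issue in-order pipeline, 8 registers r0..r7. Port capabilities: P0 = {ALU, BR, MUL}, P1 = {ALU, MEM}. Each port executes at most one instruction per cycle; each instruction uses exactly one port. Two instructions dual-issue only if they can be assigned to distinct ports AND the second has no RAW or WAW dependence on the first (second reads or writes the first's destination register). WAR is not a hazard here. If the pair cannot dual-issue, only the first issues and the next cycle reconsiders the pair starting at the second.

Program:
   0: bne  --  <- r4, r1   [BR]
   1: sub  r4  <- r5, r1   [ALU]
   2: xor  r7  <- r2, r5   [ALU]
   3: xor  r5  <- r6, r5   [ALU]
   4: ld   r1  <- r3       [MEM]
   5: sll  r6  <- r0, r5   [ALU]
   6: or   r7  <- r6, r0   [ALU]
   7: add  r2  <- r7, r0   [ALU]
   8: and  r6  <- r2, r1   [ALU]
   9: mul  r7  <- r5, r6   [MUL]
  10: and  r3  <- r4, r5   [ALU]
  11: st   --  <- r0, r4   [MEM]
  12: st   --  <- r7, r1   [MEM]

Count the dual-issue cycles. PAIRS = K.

PAIRS = 4

  cy0 -> i0&i1 (bne.BR;sub.ALU) dual
  cy1 -> i2&i3 (xor.ALU;xor.ALU) dual
  cy2 -> i4&i5 (ld.MEM;sll.ALU) dual
  cy3 -> i6 (or.ALU) RAW r7
  cy4 -> i7 (add.ALU) RAW r2
  cy5 -> i8 (and.ALU) RAW r6
  cy6 -> i9&i10 (mul.MUL;and.ALU) dual
  cy7 -> i11 (st.MEM) no-port MEM/MEM
  cy8 -> i12 (st.MEM) tail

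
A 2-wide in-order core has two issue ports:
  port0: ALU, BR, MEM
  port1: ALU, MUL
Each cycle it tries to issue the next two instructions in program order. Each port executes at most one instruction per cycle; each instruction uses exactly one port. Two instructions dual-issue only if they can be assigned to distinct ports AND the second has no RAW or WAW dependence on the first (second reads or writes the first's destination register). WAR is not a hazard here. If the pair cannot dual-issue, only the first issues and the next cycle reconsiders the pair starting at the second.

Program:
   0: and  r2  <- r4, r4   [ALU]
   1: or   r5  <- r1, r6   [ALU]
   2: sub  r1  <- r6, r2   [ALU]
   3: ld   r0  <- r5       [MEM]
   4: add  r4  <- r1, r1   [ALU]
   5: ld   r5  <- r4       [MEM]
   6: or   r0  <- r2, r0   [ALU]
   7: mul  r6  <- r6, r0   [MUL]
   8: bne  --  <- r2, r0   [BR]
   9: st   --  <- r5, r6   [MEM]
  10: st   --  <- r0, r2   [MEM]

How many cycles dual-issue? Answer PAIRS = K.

PAIRS = 4

[0] i0/i1  and/or  -- 2-wide
[1] i2/i3  sub/ld  -- 2-wide
[2] i4  add  -- RAW r4
[3] i5/i6  ld/or  -- 2-wide
[4] i7/i8  mul/bne  -- 2-wide
[5] i9  st  -- no-port MEM/MEM
[6] i10  st  -- tail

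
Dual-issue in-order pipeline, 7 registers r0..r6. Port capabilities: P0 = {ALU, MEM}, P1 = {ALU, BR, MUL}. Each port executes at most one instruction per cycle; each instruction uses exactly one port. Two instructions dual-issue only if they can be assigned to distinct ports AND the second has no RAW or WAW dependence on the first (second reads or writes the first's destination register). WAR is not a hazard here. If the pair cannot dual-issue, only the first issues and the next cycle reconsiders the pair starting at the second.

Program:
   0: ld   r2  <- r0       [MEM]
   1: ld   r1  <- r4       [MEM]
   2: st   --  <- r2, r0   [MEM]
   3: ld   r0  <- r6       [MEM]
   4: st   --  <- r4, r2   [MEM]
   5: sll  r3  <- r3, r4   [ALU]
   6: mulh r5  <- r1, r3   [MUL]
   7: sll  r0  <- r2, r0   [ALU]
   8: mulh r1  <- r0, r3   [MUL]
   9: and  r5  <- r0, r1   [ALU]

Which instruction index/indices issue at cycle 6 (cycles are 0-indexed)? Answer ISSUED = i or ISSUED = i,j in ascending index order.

ISSUED = 8

[0] i0  ld  -- no-port MEM/MEM
[1] i1  ld  -- no-port MEM/MEM
[2] i2  st  -- no-port MEM/MEM
[3] i3  ld  -- no-port MEM/MEM
[4] i4+i5  st/sll  -- dual
[5] i6+i7  mulh/sll  -- dual
[6] i8  mulh  -- RAW r1
[7] i9  and  -- tail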